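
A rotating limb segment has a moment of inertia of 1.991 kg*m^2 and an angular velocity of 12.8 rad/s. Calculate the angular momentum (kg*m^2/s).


L = I * omega
L = 1.991 * 12.8
L = 25.4848


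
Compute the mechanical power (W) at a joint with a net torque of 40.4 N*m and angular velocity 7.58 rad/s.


P = M * omega
P = 40.4 * 7.58
P = 306.2320


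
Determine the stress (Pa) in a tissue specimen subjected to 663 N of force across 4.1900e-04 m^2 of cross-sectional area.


stress = F / A
stress = 663 / 4.1900e-04
stress = 1.5823e+06


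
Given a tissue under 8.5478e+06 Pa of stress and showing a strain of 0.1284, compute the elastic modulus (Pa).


E = stress / strain
E = 8.5478e+06 / 0.1284
E = 6.6572e+07


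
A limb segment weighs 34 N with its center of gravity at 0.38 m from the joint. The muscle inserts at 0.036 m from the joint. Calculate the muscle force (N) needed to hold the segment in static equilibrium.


F_muscle = W * d_load / d_muscle
F_muscle = 34 * 0.38 / 0.036
Numerator = 12.9200
F_muscle = 358.8889


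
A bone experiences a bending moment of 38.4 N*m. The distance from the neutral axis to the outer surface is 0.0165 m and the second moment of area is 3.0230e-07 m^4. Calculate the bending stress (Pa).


sigma = M * c / I
sigma = 38.4 * 0.0165 / 3.0230e-07
M * c = 0.6336
sigma = 2.0959e+06


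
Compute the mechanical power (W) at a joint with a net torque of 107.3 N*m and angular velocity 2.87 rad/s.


P = M * omega
P = 107.3 * 2.87
P = 307.9510


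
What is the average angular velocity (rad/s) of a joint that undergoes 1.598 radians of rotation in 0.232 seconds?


omega = delta_theta / delta_t
omega = 1.598 / 0.232
omega = 6.8879


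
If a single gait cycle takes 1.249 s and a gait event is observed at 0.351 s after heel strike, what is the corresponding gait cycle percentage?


pct = (event_time / cycle_time) * 100
pct = (0.351 / 1.249) * 100
ratio = 0.2810
pct = 28.1025


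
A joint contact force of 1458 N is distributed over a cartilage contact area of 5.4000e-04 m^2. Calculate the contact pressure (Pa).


P = F / A
P = 1458 / 5.4000e-04
P = 2.7000e+06


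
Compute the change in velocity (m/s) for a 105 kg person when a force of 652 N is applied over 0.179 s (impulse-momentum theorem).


J = F * dt = 652 * 0.179 = 116.7080 N*s
delta_v = J / m
delta_v = 116.7080 / 105
delta_v = 1.1115


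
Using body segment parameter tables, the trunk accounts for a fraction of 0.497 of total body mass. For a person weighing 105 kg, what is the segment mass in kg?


m_segment = body_mass * fraction
m_segment = 105 * 0.497
m_segment = 52.1850


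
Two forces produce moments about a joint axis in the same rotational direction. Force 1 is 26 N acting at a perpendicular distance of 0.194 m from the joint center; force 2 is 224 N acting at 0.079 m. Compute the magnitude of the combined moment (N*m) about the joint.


M = F1 * d1 + F2 * d2
M = 26 * 0.194 + 224 * 0.079
M = 5.0440 + 17.6960
M = 22.7400


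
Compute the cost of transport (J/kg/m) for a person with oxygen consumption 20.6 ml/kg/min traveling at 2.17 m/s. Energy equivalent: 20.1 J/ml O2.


Power per kg = VO2 * 20.1 / 60
Power per kg = 20.6 * 20.1 / 60 = 6.9010 W/kg
Cost = power_per_kg / speed
Cost = 6.9010 / 2.17
Cost = 3.1802


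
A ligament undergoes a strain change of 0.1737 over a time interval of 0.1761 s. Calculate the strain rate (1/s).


strain_rate = delta_strain / delta_t
strain_rate = 0.1737 / 0.1761
strain_rate = 0.9864


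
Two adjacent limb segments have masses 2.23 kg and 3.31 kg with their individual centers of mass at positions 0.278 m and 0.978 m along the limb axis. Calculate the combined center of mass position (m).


COM = (m1*x1 + m2*x2) / (m1 + m2)
COM = (2.23*0.278 + 3.31*0.978) / (2.23 + 3.31)
Numerator = 3.8571
Denominator = 5.5400
COM = 0.6962


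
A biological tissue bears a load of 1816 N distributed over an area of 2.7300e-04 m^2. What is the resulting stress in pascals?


stress = F / A
stress = 1816 / 2.7300e-04
stress = 6.6520e+06


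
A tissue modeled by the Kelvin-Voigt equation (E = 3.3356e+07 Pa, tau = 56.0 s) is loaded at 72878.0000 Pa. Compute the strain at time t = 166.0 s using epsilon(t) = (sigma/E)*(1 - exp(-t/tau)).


epsilon(t) = (sigma/E) * (1 - exp(-t/tau))
sigma/E = 72878.0000 / 3.3356e+07 = 0.0022
exp(-t/tau) = exp(-166.0 / 56.0) = 0.0516
epsilon = 0.0022 * (1 - 0.0516)
epsilon = 0.0021


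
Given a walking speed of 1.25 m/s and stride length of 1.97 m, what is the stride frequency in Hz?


f = v / stride_length
f = 1.25 / 1.97
f = 0.6345


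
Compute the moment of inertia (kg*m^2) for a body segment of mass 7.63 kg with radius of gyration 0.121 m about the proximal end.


I = m * k^2
I = 7.63 * 0.121^2
k^2 = 0.0146
I = 0.1117


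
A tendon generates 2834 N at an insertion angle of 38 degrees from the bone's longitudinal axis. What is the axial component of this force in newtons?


F_eff = F_tendon * cos(theta)
theta = 38 deg = 0.6632 rad
cos(theta) = 0.7880
F_eff = 2834 * 0.7880
F_eff = 2233.2225


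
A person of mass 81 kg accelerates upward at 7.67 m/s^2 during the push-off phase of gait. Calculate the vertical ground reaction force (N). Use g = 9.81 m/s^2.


GRF = m * (g + a)
GRF = 81 * (9.81 + 7.67)
GRF = 81 * 17.4800
GRF = 1415.8800


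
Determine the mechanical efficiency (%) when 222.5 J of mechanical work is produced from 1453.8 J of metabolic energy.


eta = (W_mech / E_meta) * 100
eta = (222.5 / 1453.8) * 100
ratio = 0.1530
eta = 15.3047


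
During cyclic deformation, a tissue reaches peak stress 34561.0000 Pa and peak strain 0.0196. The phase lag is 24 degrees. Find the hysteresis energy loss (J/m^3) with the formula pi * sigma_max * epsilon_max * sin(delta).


E_loss = pi * sigma_max * epsilon_max * sin(delta)
delta = 24 deg = 0.4189 rad
sin(delta) = 0.4067
E_loss = pi * 34561.0000 * 0.0196 * 0.4067
E_loss = 865.5767


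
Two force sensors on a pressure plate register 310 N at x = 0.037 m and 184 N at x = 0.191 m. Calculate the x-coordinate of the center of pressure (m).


COP_x = (F1*x1 + F2*x2) / (F1 + F2)
COP_x = (310*0.037 + 184*0.191) / (310 + 184)
Numerator = 46.6140
Denominator = 494
COP_x = 0.0944


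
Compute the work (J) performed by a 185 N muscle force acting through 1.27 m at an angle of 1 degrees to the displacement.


W = F * d * cos(theta)
theta = 1 deg = 0.0175 rad
cos(theta) = 0.9998
W = 185 * 1.27 * 0.9998
W = 234.9142


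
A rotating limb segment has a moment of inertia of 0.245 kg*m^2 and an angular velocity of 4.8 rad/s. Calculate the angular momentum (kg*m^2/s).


L = I * omega
L = 0.245 * 4.8
L = 1.1760


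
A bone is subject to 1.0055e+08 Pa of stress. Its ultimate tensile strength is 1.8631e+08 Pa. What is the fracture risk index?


FRI = applied / ultimate
FRI = 1.0055e+08 / 1.8631e+08
FRI = 0.5397


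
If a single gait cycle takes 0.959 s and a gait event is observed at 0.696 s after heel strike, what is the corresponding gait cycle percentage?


pct = (event_time / cycle_time) * 100
pct = (0.696 / 0.959) * 100
ratio = 0.7258
pct = 72.5756


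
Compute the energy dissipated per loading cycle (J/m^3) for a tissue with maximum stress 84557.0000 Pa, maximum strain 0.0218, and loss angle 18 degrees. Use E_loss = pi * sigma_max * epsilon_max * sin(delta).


E_loss = pi * sigma_max * epsilon_max * sin(delta)
delta = 18 deg = 0.3142 rad
sin(delta) = 0.3090
E_loss = pi * 84557.0000 * 0.0218 * 0.3090
E_loss = 1789.5272


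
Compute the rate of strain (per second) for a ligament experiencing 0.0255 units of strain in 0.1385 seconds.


strain_rate = delta_strain / delta_t
strain_rate = 0.0255 / 0.1385
strain_rate = 0.1841


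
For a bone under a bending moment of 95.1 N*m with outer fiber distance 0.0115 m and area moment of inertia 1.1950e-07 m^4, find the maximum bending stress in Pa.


sigma = M * c / I
sigma = 95.1 * 0.0115 / 1.1950e-07
M * c = 1.0937
sigma = 9.1519e+06


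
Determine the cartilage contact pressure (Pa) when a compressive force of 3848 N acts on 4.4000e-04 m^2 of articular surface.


P = F / A
P = 3848 / 4.4000e-04
P = 8.7455e+06


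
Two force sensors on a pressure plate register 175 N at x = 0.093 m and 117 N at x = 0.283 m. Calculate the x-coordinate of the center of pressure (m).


COP_x = (F1*x1 + F2*x2) / (F1 + F2)
COP_x = (175*0.093 + 117*0.283) / (175 + 117)
Numerator = 49.3860
Denominator = 292
COP_x = 0.1691


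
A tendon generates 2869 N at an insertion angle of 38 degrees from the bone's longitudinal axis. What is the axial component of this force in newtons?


F_eff = F_tendon * cos(theta)
theta = 38 deg = 0.6632 rad
cos(theta) = 0.7880
F_eff = 2869 * 0.7880
F_eff = 2260.8029


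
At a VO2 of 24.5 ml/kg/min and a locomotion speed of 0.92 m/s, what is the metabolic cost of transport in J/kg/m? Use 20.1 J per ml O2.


Power per kg = VO2 * 20.1 / 60
Power per kg = 24.5 * 20.1 / 60 = 8.2075 W/kg
Cost = power_per_kg / speed
Cost = 8.2075 / 0.92
Cost = 8.9212


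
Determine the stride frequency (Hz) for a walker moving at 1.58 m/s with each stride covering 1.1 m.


f = v / stride_length
f = 1.58 / 1.1
f = 1.4364


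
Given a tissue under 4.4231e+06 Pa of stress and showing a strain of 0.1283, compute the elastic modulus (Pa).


E = stress / strain
E = 4.4231e+06 / 0.1283
E = 3.4475e+07


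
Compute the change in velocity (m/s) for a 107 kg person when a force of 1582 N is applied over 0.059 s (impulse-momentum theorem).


J = F * dt = 1582 * 0.059 = 93.3380 N*s
delta_v = J / m
delta_v = 93.3380 / 107
delta_v = 0.8723


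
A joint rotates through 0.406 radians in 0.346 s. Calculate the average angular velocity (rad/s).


omega = delta_theta / delta_t
omega = 0.406 / 0.346
omega = 1.1734


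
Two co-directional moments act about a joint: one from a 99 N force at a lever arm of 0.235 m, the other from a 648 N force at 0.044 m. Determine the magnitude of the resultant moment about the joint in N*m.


M = F1 * d1 + F2 * d2
M = 99 * 0.235 + 648 * 0.044
M = 23.2650 + 28.5120
M = 51.7770


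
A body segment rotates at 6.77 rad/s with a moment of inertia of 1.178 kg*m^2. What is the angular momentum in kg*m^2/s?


L = I * omega
L = 1.178 * 6.77
L = 7.9751


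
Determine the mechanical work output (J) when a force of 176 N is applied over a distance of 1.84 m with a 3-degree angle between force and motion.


W = F * d * cos(theta)
theta = 3 deg = 0.0524 rad
cos(theta) = 0.9986
W = 176 * 1.84 * 0.9986
W = 323.3962


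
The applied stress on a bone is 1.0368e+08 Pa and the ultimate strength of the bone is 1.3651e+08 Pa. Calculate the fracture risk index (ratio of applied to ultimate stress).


FRI = applied / ultimate
FRI = 1.0368e+08 / 1.3651e+08
FRI = 0.7595


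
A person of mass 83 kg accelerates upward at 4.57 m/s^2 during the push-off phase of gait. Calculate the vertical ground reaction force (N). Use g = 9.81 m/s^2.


GRF = m * (g + a)
GRF = 83 * (9.81 + 4.57)
GRF = 83 * 14.3800
GRF = 1193.5400


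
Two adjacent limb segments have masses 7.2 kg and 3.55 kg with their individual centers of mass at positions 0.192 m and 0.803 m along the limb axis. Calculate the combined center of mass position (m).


COM = (m1*x1 + m2*x2) / (m1 + m2)
COM = (7.2*0.192 + 3.55*0.803) / (7.2 + 3.55)
Numerator = 4.2331
Denominator = 10.7500
COM = 0.3938


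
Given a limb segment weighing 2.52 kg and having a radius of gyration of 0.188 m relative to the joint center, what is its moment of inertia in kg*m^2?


I = m * k^2
I = 2.52 * 0.188^2
k^2 = 0.0353
I = 0.0891


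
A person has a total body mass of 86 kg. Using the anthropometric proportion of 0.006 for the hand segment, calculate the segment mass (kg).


m_segment = body_mass * fraction
m_segment = 86 * 0.006
m_segment = 0.5160


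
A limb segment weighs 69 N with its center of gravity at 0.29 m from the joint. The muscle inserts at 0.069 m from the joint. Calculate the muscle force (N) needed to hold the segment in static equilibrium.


F_muscle = W * d_load / d_muscle
F_muscle = 69 * 0.29 / 0.069
Numerator = 20.0100
F_muscle = 290.0000


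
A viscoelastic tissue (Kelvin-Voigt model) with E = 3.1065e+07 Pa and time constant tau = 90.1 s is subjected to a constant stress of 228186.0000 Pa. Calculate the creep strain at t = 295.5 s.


epsilon(t) = (sigma/E) * (1 - exp(-t/tau))
sigma/E = 228186.0000 / 3.1065e+07 = 0.0073
exp(-t/tau) = exp(-295.5 / 90.1) = 0.0376
epsilon = 0.0073 * (1 - 0.0376)
epsilon = 0.0071


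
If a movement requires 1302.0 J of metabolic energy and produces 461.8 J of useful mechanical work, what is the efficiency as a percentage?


eta = (W_mech / E_meta) * 100
eta = (461.8 / 1302.0) * 100
ratio = 0.3547
eta = 35.4685


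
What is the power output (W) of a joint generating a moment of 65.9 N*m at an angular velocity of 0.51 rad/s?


P = M * omega
P = 65.9 * 0.51
P = 33.6090


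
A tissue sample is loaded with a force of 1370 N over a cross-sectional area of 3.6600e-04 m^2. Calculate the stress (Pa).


stress = F / A
stress = 1370 / 3.6600e-04
stress = 3.7432e+06


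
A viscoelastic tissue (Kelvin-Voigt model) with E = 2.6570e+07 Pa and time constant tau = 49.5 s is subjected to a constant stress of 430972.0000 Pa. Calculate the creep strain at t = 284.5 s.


epsilon(t) = (sigma/E) * (1 - exp(-t/tau))
sigma/E = 430972.0000 / 2.6570e+07 = 0.0162
exp(-t/tau) = exp(-284.5 / 49.5) = 0.0032
epsilon = 0.0162 * (1 - 0.0032)
epsilon = 0.0162


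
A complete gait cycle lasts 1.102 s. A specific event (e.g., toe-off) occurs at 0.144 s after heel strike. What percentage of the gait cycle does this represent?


pct = (event_time / cycle_time) * 100
pct = (0.144 / 1.102) * 100
ratio = 0.1307
pct = 13.0672


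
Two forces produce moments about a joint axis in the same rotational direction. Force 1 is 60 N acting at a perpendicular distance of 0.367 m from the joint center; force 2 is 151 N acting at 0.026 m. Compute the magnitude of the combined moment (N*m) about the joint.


M = F1 * d1 + F2 * d2
M = 60 * 0.367 + 151 * 0.026
M = 22.0200 + 3.9260
M = 25.9460


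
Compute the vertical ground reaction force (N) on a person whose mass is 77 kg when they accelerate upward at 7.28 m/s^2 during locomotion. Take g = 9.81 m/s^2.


GRF = m * (g + a)
GRF = 77 * (9.81 + 7.28)
GRF = 77 * 17.0900
GRF = 1315.9300


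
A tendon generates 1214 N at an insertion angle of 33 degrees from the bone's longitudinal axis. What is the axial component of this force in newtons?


F_eff = F_tendon * cos(theta)
theta = 33 deg = 0.5760 rad
cos(theta) = 0.8387
F_eff = 1214 * 0.8387
F_eff = 1018.1461


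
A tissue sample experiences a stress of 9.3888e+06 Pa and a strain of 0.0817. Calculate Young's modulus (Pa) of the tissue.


E = stress / strain
E = 9.3888e+06 / 0.0817
E = 1.1492e+08


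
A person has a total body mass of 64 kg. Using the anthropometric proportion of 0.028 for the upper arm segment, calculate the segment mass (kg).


m_segment = body_mass * fraction
m_segment = 64 * 0.028
m_segment = 1.7920


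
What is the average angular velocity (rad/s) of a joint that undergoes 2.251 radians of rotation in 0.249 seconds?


omega = delta_theta / delta_t
omega = 2.251 / 0.249
omega = 9.0402


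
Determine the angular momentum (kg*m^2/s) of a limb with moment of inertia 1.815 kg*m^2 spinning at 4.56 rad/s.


L = I * omega
L = 1.815 * 4.56
L = 8.2764


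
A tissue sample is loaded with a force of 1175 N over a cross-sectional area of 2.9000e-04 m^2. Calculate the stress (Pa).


stress = F / A
stress = 1175 / 2.9000e-04
stress = 4.0517e+06


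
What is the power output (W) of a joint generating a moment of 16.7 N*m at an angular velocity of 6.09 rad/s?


P = M * omega
P = 16.7 * 6.09
P = 101.7030


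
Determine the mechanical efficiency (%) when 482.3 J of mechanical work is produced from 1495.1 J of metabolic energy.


eta = (W_mech / E_meta) * 100
eta = (482.3 / 1495.1) * 100
ratio = 0.3226
eta = 32.2587


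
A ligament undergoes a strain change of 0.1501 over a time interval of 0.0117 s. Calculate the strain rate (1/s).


strain_rate = delta_strain / delta_t
strain_rate = 0.1501 / 0.0117
strain_rate = 12.8291


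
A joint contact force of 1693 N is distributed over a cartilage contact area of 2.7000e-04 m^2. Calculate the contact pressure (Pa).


P = F / A
P = 1693 / 2.7000e-04
P = 6.2704e+06


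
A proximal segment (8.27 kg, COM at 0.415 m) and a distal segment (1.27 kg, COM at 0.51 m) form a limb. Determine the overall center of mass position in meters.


COM = (m1*x1 + m2*x2) / (m1 + m2)
COM = (8.27*0.415 + 1.27*0.51) / (8.27 + 1.27)
Numerator = 4.0797
Denominator = 9.5400
COM = 0.4276


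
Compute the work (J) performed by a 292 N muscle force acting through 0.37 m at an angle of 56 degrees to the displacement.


W = F * d * cos(theta)
theta = 56 deg = 0.9774 rad
cos(theta) = 0.5592
W = 292 * 0.37 * 0.5592
W = 60.4152


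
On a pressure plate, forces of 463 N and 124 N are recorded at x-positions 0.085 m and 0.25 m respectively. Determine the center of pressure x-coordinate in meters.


COP_x = (F1*x1 + F2*x2) / (F1 + F2)
COP_x = (463*0.085 + 124*0.25) / (463 + 124)
Numerator = 70.3550
Denominator = 587
COP_x = 0.1199


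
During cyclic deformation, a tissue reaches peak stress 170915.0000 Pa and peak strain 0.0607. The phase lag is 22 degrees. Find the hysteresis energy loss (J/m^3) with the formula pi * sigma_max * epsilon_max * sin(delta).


E_loss = pi * sigma_max * epsilon_max * sin(delta)
delta = 22 deg = 0.3840 rad
sin(delta) = 0.3746
E_loss = pi * 170915.0000 * 0.0607 * 0.3746
E_loss = 12209.3954


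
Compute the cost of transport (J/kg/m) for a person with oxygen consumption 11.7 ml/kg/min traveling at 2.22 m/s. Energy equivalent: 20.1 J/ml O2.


Power per kg = VO2 * 20.1 / 60
Power per kg = 11.7 * 20.1 / 60 = 3.9195 W/kg
Cost = power_per_kg / speed
Cost = 3.9195 / 2.22
Cost = 1.7655


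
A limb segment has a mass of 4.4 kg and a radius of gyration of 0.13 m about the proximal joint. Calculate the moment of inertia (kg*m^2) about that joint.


I = m * k^2
I = 4.4 * 0.13^2
k^2 = 0.0169
I = 0.0744


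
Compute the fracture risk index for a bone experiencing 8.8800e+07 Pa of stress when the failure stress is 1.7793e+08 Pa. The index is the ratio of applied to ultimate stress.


FRI = applied / ultimate
FRI = 8.8800e+07 / 1.7793e+08
FRI = 0.4991


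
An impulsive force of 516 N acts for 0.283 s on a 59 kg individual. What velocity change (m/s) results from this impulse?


J = F * dt = 516 * 0.283 = 146.0280 N*s
delta_v = J / m
delta_v = 146.0280 / 59
delta_v = 2.4751


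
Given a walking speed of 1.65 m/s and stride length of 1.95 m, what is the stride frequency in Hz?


f = v / stride_length
f = 1.65 / 1.95
f = 0.8462


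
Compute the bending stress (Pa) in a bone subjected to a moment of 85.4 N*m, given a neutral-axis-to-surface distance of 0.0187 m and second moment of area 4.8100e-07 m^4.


sigma = M * c / I
sigma = 85.4 * 0.0187 / 4.8100e-07
M * c = 1.5970
sigma = 3.3201e+06


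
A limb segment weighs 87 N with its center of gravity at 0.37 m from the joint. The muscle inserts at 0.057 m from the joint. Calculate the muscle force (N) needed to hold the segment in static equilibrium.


F_muscle = W * d_load / d_muscle
F_muscle = 87 * 0.37 / 0.057
Numerator = 32.1900
F_muscle = 564.7368


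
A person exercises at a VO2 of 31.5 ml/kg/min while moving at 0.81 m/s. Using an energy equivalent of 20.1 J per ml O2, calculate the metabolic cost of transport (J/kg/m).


Power per kg = VO2 * 20.1 / 60
Power per kg = 31.5 * 20.1 / 60 = 10.5525 W/kg
Cost = power_per_kg / speed
Cost = 10.5525 / 0.81
Cost = 13.0278


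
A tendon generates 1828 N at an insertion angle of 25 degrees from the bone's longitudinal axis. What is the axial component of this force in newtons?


F_eff = F_tendon * cos(theta)
theta = 25 deg = 0.4363 rad
cos(theta) = 0.9063
F_eff = 1828 * 0.9063
F_eff = 1656.7306


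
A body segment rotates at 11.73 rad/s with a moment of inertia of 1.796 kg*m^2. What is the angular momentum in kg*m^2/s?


L = I * omega
L = 1.796 * 11.73
L = 21.0671


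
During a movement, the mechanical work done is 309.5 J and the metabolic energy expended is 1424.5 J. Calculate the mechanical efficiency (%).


eta = (W_mech / E_meta) * 100
eta = (309.5 / 1424.5) * 100
ratio = 0.2173
eta = 21.7269


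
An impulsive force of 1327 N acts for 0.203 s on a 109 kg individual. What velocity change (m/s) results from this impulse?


J = F * dt = 1327 * 0.203 = 269.3810 N*s
delta_v = J / m
delta_v = 269.3810 / 109
delta_v = 2.4714


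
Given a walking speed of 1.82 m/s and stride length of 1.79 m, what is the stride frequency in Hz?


f = v / stride_length
f = 1.82 / 1.79
f = 1.0168


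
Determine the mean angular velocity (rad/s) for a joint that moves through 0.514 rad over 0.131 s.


omega = delta_theta / delta_t
omega = 0.514 / 0.131
omega = 3.9237


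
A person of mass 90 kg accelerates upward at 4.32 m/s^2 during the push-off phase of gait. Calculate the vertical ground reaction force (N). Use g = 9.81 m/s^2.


GRF = m * (g + a)
GRF = 90 * (9.81 + 4.32)
GRF = 90 * 14.1300
GRF = 1271.7000


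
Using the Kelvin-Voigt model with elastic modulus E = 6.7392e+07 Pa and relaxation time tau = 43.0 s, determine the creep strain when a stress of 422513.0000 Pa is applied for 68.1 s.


epsilon(t) = (sigma/E) * (1 - exp(-t/tau))
sigma/E = 422513.0000 / 6.7392e+07 = 0.0063
exp(-t/tau) = exp(-68.1 / 43.0) = 0.2052
epsilon = 0.0063 * (1 - 0.2052)
epsilon = 0.0050


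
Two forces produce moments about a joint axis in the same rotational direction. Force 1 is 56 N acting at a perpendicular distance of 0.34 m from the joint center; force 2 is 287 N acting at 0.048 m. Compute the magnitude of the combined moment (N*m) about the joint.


M = F1 * d1 + F2 * d2
M = 56 * 0.34 + 287 * 0.048
M = 19.0400 + 13.7760
M = 32.8160


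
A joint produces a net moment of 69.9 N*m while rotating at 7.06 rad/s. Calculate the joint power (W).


P = M * omega
P = 69.9 * 7.06
P = 493.4940


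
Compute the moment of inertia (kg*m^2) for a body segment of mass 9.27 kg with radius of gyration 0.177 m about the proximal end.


I = m * k^2
I = 9.27 * 0.177^2
k^2 = 0.0313
I = 0.2904


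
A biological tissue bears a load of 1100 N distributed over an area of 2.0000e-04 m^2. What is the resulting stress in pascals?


stress = F / A
stress = 1100 / 2.0000e-04
stress = 5.5000e+06


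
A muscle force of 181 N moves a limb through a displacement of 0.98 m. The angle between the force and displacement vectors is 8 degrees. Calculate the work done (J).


W = F * d * cos(theta)
theta = 8 deg = 0.1396 rad
cos(theta) = 0.9903
W = 181 * 0.98 * 0.9903
W = 175.6538


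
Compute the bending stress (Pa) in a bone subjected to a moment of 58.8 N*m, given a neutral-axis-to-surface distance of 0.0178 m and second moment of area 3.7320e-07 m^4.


sigma = M * c / I
sigma = 58.8 * 0.0178 / 3.7320e-07
M * c = 1.0466
sigma = 2.8045e+06


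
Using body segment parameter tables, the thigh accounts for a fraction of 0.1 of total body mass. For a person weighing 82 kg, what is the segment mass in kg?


m_segment = body_mass * fraction
m_segment = 82 * 0.1
m_segment = 8.2000


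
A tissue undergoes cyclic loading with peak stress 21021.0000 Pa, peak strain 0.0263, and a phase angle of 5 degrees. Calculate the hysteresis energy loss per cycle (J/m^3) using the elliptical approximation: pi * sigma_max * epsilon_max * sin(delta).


E_loss = pi * sigma_max * epsilon_max * sin(delta)
delta = 5 deg = 0.0873 rad
sin(delta) = 0.0872
E_loss = pi * 21021.0000 * 0.0263 * 0.0872
E_loss = 151.3753


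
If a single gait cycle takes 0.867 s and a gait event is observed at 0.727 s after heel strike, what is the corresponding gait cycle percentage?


pct = (event_time / cycle_time) * 100
pct = (0.727 / 0.867) * 100
ratio = 0.8385
pct = 83.8524


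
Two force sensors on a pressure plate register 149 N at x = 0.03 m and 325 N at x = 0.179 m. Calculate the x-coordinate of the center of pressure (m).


COP_x = (F1*x1 + F2*x2) / (F1 + F2)
COP_x = (149*0.03 + 325*0.179) / (149 + 325)
Numerator = 62.6450
Denominator = 474
COP_x = 0.1322


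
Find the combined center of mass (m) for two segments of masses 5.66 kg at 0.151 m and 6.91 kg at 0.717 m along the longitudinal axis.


COM = (m1*x1 + m2*x2) / (m1 + m2)
COM = (5.66*0.151 + 6.91*0.717) / (5.66 + 6.91)
Numerator = 5.8091
Denominator = 12.5700
COM = 0.4621


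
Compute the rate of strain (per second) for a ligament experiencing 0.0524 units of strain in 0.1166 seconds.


strain_rate = delta_strain / delta_t
strain_rate = 0.0524 / 0.1166
strain_rate = 0.4494


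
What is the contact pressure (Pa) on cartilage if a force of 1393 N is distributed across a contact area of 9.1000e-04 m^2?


P = F / A
P = 1393 / 9.1000e-04
P = 1.5308e+06


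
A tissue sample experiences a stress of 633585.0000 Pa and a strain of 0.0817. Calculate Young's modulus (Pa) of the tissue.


E = stress / strain
E = 633585.0000 / 0.0817
E = 7.7550e+06


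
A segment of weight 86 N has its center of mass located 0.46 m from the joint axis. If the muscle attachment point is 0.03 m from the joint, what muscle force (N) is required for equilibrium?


F_muscle = W * d_load / d_muscle
F_muscle = 86 * 0.46 / 0.03
Numerator = 39.5600
F_muscle = 1318.6667


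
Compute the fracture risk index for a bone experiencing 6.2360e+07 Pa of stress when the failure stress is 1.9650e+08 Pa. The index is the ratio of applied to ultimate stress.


FRI = applied / ultimate
FRI = 6.2360e+07 / 1.9650e+08
FRI = 0.3174


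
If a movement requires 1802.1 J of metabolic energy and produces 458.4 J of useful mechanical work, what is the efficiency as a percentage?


eta = (W_mech / E_meta) * 100
eta = (458.4 / 1802.1) * 100
ratio = 0.2544
eta = 25.4370


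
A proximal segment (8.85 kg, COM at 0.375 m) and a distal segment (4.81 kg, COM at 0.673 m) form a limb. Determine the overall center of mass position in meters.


COM = (m1*x1 + m2*x2) / (m1 + m2)
COM = (8.85*0.375 + 4.81*0.673) / (8.85 + 4.81)
Numerator = 6.5559
Denominator = 13.6600
COM = 0.4799


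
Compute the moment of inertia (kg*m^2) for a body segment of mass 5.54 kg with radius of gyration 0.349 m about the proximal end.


I = m * k^2
I = 5.54 * 0.349^2
k^2 = 0.1218
I = 0.6748


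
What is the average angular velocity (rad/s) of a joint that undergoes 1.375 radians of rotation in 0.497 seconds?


omega = delta_theta / delta_t
omega = 1.375 / 0.497
omega = 2.7666


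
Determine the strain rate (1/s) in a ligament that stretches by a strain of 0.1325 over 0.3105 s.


strain_rate = delta_strain / delta_t
strain_rate = 0.1325 / 0.3105
strain_rate = 0.4267


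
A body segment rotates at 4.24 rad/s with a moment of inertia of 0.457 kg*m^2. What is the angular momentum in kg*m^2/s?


L = I * omega
L = 0.457 * 4.24
L = 1.9377


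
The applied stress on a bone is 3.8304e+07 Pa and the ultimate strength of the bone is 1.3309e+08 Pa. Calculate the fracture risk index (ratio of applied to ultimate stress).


FRI = applied / ultimate
FRI = 3.8304e+07 / 1.3309e+08
FRI = 0.2878


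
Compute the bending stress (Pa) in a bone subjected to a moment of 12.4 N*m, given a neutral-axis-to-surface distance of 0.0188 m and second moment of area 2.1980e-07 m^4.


sigma = M * c / I
sigma = 12.4 * 0.0188 / 2.1980e-07
M * c = 0.2331
sigma = 1.0606e+06


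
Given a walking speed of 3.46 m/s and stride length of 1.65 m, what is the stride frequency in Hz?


f = v / stride_length
f = 3.46 / 1.65
f = 2.0970


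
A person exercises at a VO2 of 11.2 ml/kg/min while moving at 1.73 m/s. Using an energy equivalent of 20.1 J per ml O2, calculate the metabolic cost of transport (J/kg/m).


Power per kg = VO2 * 20.1 / 60
Power per kg = 11.2 * 20.1 / 60 = 3.7520 W/kg
Cost = power_per_kg / speed
Cost = 3.7520 / 1.73
Cost = 2.1688


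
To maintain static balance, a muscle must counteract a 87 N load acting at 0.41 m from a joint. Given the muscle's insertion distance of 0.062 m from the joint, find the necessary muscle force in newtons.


F_muscle = W * d_load / d_muscle
F_muscle = 87 * 0.41 / 0.062
Numerator = 35.6700
F_muscle = 575.3226


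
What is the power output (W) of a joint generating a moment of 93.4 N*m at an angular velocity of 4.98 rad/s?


P = M * omega
P = 93.4 * 4.98
P = 465.1320


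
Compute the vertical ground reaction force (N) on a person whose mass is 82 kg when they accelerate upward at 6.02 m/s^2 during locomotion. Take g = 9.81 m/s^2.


GRF = m * (g + a)
GRF = 82 * (9.81 + 6.02)
GRF = 82 * 15.8300
GRF = 1298.0600


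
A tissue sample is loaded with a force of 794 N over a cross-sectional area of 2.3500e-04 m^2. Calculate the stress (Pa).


stress = F / A
stress = 794 / 2.3500e-04
stress = 3.3787e+06


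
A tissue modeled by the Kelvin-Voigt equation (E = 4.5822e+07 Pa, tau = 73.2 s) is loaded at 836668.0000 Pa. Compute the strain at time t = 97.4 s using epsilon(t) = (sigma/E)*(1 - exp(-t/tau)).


epsilon(t) = (sigma/E) * (1 - exp(-t/tau))
sigma/E = 836668.0000 / 4.5822e+07 = 0.0183
exp(-t/tau) = exp(-97.4 / 73.2) = 0.2643
epsilon = 0.0183 * (1 - 0.2643)
epsilon = 0.0134


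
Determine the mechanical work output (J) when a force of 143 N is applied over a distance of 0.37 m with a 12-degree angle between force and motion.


W = F * d * cos(theta)
theta = 12 deg = 0.2094 rad
cos(theta) = 0.9781
W = 143 * 0.37 * 0.9781
W = 51.7538


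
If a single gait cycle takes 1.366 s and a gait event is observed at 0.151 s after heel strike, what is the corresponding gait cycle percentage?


pct = (event_time / cycle_time) * 100
pct = (0.151 / 1.366) * 100
ratio = 0.1105
pct = 11.0542


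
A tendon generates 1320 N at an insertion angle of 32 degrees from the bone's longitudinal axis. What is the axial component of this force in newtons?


F_eff = F_tendon * cos(theta)
theta = 32 deg = 0.5585 rad
cos(theta) = 0.8480
F_eff = 1320 * 0.8480
F_eff = 1119.4235


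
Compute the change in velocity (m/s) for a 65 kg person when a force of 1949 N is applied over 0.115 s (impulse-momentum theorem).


J = F * dt = 1949 * 0.115 = 224.1350 N*s
delta_v = J / m
delta_v = 224.1350 / 65
delta_v = 3.4482


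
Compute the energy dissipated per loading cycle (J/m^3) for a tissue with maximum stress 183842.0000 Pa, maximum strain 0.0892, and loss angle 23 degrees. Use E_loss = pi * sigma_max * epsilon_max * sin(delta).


E_loss = pi * sigma_max * epsilon_max * sin(delta)
delta = 23 deg = 0.4014 rad
sin(delta) = 0.3907
E_loss = pi * 183842.0000 * 0.0892 * 0.3907
E_loss = 20129.7080


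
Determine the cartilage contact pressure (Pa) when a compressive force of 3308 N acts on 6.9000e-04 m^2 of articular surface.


P = F / A
P = 3308 / 6.9000e-04
P = 4.7942e+06


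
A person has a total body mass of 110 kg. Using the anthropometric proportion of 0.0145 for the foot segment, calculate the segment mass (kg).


m_segment = body_mass * fraction
m_segment = 110 * 0.0145
m_segment = 1.5950


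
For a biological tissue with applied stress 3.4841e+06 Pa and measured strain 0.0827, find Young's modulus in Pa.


E = stress / strain
E = 3.4841e+06 / 0.0827
E = 4.2129e+07


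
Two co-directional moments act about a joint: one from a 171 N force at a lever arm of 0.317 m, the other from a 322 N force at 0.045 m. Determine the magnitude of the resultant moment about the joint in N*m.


M = F1 * d1 + F2 * d2
M = 171 * 0.317 + 322 * 0.045
M = 54.2070 + 14.4900
M = 68.6970


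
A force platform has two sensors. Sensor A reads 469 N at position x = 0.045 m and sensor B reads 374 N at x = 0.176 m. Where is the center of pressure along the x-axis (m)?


COP_x = (F1*x1 + F2*x2) / (F1 + F2)
COP_x = (469*0.045 + 374*0.176) / (469 + 374)
Numerator = 86.9290
Denominator = 843
COP_x = 0.1031


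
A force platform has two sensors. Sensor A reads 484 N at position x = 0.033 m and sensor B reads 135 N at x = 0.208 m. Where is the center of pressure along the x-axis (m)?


COP_x = (F1*x1 + F2*x2) / (F1 + F2)
COP_x = (484*0.033 + 135*0.208) / (484 + 135)
Numerator = 44.0520
Denominator = 619
COP_x = 0.0712


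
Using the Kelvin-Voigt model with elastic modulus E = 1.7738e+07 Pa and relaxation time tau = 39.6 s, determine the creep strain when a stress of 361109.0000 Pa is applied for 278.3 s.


epsilon(t) = (sigma/E) * (1 - exp(-t/tau))
sigma/E = 361109.0000 / 1.7738e+07 = 0.0204
exp(-t/tau) = exp(-278.3 / 39.6) = 8.8690e-04
epsilon = 0.0204 * (1 - 8.8690e-04)
epsilon = 0.0203


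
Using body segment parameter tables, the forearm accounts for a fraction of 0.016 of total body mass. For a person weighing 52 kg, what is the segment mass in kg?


m_segment = body_mass * fraction
m_segment = 52 * 0.016
m_segment = 0.8320


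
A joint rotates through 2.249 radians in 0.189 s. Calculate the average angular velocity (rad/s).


omega = delta_theta / delta_t
omega = 2.249 / 0.189
omega = 11.8995


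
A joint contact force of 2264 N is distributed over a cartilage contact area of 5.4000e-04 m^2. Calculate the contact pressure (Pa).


P = F / A
P = 2264 / 5.4000e-04
P = 4.1926e+06


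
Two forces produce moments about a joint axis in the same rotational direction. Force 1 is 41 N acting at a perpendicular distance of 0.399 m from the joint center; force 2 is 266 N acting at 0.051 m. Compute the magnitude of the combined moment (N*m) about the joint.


M = F1 * d1 + F2 * d2
M = 41 * 0.399 + 266 * 0.051
M = 16.3590 + 13.5660
M = 29.9250


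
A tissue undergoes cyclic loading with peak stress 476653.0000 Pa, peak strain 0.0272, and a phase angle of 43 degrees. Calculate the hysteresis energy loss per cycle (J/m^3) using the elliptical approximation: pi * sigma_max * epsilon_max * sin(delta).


E_loss = pi * sigma_max * epsilon_max * sin(delta)
delta = 43 deg = 0.7505 rad
sin(delta) = 0.6820
E_loss = pi * 476653.0000 * 0.0272 * 0.6820
E_loss = 27778.2216


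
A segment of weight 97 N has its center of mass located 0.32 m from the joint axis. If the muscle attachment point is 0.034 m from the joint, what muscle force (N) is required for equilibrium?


F_muscle = W * d_load / d_muscle
F_muscle = 97 * 0.32 / 0.034
Numerator = 31.0400
F_muscle = 912.9412


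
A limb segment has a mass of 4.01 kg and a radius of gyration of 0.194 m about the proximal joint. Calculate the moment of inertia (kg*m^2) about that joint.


I = m * k^2
I = 4.01 * 0.194^2
k^2 = 0.0376
I = 0.1509


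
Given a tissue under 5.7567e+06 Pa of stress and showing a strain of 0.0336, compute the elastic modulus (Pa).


E = stress / strain
E = 5.7567e+06 / 0.0336
E = 1.7133e+08


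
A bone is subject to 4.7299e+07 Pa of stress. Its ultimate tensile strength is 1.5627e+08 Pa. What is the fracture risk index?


FRI = applied / ultimate
FRI = 4.7299e+07 / 1.5627e+08
FRI = 0.3027


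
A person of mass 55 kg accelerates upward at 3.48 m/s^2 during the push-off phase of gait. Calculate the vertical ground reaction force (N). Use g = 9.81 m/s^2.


GRF = m * (g + a)
GRF = 55 * (9.81 + 3.48)
GRF = 55 * 13.2900
GRF = 730.9500


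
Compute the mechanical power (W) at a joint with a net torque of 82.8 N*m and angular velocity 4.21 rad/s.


P = M * omega
P = 82.8 * 4.21
P = 348.5880


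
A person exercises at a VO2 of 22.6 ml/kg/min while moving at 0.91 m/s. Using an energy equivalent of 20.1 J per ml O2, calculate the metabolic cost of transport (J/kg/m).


Power per kg = VO2 * 20.1 / 60
Power per kg = 22.6 * 20.1 / 60 = 7.5710 W/kg
Cost = power_per_kg / speed
Cost = 7.5710 / 0.91
Cost = 8.3198


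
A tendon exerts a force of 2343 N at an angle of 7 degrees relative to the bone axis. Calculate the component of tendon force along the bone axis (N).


F_eff = F_tendon * cos(theta)
theta = 7 deg = 0.1222 rad
cos(theta) = 0.9925
F_eff = 2343 * 0.9925
F_eff = 2325.5356


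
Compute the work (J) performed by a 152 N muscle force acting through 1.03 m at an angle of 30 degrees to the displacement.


W = F * d * cos(theta)
theta = 30 deg = 0.5236 rad
cos(theta) = 0.8660
W = 152 * 1.03 * 0.8660
W = 135.5849


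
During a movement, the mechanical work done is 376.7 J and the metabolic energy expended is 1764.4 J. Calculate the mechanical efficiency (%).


eta = (W_mech / E_meta) * 100
eta = (376.7 / 1764.4) * 100
ratio = 0.2135
eta = 21.3500


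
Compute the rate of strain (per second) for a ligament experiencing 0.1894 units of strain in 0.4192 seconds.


strain_rate = delta_strain / delta_t
strain_rate = 0.1894 / 0.4192
strain_rate = 0.4518


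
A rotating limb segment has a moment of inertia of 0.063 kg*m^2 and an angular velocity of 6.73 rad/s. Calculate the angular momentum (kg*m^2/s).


L = I * omega
L = 0.063 * 6.73
L = 0.4240


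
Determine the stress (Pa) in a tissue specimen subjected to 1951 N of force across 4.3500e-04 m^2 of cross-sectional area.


stress = F / A
stress = 1951 / 4.3500e-04
stress = 4.4851e+06


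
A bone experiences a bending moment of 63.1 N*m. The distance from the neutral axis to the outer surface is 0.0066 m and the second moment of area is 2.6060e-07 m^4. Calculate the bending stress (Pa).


sigma = M * c / I
sigma = 63.1 * 0.0066 / 2.6060e-07
M * c = 0.4165
sigma = 1.5981e+06


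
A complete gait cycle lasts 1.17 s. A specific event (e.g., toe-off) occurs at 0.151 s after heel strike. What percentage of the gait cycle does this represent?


pct = (event_time / cycle_time) * 100
pct = (0.151 / 1.17) * 100
ratio = 0.1291
pct = 12.9060


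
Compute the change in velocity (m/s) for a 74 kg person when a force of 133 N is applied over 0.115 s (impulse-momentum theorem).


J = F * dt = 133 * 0.115 = 15.2950 N*s
delta_v = J / m
delta_v = 15.2950 / 74
delta_v = 0.2067


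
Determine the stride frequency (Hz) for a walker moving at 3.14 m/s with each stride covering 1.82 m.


f = v / stride_length
f = 3.14 / 1.82
f = 1.7253


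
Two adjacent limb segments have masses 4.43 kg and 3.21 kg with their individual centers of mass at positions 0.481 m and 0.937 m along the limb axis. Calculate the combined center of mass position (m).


COM = (m1*x1 + m2*x2) / (m1 + m2)
COM = (4.43*0.481 + 3.21*0.937) / (4.43 + 3.21)
Numerator = 5.1386
Denominator = 7.6400
COM = 0.6726


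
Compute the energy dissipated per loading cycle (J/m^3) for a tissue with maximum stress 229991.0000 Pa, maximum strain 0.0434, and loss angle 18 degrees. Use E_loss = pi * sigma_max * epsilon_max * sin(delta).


E_loss = pi * sigma_max * epsilon_max * sin(delta)
delta = 18 deg = 0.3142 rad
sin(delta) = 0.3090
E_loss = pi * 229991.0000 * 0.0434 * 0.3090
E_loss = 9690.2015


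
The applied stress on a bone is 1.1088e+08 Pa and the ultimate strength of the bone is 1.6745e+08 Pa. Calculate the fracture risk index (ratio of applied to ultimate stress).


FRI = applied / ultimate
FRI = 1.1088e+08 / 1.6745e+08
FRI = 0.6622


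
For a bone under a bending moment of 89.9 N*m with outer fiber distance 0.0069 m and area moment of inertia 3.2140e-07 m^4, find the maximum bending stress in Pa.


sigma = M * c / I
sigma = 89.9 * 0.0069 / 3.2140e-07
M * c = 0.6203
sigma = 1.9300e+06


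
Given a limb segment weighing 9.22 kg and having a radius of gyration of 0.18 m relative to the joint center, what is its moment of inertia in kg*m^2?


I = m * k^2
I = 9.22 * 0.18^2
k^2 = 0.0324
I = 0.2987
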